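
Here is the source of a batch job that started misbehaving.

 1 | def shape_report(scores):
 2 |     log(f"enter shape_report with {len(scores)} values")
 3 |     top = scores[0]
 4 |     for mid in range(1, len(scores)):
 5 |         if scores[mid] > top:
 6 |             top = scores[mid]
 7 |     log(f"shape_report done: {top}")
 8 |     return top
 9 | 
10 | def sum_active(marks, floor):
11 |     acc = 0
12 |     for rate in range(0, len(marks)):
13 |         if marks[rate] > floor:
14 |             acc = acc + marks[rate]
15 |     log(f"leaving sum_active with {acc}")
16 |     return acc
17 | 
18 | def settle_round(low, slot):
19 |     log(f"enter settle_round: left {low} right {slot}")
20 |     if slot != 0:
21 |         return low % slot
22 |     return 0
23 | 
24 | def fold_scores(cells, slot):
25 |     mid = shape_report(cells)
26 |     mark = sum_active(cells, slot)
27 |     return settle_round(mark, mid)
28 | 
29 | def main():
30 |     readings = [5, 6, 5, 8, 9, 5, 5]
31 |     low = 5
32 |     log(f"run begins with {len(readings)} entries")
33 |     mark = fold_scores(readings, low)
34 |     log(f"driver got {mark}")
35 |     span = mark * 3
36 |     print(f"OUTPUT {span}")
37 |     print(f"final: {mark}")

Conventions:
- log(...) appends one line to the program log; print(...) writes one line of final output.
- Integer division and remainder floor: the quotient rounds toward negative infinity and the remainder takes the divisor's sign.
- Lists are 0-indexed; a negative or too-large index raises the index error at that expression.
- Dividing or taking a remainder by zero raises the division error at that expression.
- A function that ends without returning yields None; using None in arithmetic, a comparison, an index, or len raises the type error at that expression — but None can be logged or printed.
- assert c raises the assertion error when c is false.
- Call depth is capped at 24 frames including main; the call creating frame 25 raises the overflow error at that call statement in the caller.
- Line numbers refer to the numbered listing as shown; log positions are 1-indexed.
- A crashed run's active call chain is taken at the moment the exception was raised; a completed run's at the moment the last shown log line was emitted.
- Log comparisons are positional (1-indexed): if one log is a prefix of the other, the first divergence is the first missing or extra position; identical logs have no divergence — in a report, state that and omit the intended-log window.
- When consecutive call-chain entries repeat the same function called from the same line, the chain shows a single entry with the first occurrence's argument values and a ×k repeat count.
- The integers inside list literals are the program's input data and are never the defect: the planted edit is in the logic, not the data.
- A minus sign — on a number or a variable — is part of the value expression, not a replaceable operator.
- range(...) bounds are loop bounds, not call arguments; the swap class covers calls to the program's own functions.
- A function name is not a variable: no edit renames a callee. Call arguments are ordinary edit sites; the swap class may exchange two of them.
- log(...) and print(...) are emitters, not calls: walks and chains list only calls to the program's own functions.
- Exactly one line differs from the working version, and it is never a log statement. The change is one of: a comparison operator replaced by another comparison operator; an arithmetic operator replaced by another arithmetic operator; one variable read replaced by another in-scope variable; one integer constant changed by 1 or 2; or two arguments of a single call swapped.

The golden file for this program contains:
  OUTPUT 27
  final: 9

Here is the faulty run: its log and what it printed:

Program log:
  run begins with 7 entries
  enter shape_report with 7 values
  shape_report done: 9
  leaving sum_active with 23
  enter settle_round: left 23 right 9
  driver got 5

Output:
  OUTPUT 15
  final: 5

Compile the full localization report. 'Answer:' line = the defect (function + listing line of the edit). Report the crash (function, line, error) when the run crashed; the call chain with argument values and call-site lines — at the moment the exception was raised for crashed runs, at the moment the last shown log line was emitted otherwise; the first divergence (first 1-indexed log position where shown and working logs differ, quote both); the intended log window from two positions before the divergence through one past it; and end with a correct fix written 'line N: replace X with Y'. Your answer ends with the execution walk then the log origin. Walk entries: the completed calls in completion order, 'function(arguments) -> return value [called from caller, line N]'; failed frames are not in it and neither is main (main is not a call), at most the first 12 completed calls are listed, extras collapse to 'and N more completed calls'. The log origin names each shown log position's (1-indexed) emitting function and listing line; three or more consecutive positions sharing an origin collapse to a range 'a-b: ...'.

Answer: the defect is in fold_scores at line 27.
Key fact: The earliest visible damage is log position 5 — 'enter settle_round: left 23 right 9' rather than the intended 'enter settle_round: left 9 right 23'.
Call chain: main.
First divergence: position 5; shown 'enter settle_round: left 23 right 9' vs intended 'enter settle_round: left 9 right 23'.
Intended log window:
  3: shape_report done: 9
  4: leaving sum_active with 23
  5: enter settle_round: left 9 right 23
  6: driver got 9
Execution walk:
  shape_report([5, 6, 5, 8, 9, 5, 5]) -> 9  [called from fold_scores, line 25]
  sum_active([5, 6, 5, 8, 9, 5, 5], 5) -> 23  [called from fold_scores, line 26]
  settle_round(23, 9) -> 5  [called from fold_scores, line 27]
  fold_scores([5, 6, 5, 8, 9, 5, 5], 5) -> 5  [called from main, line 33]
Origin of each log line:
  1: logged in main at line 32
  2: logged in shape_report at line 2
  3: logged in shape_report at line 7
  4: logged in sum_active at line 15
  5: logged in settle_round at line 19
  6: logged in main at line 34
A correct fix: line 27: replace `settle_round(mark, mid)` with `settle_round(mid, mark)`.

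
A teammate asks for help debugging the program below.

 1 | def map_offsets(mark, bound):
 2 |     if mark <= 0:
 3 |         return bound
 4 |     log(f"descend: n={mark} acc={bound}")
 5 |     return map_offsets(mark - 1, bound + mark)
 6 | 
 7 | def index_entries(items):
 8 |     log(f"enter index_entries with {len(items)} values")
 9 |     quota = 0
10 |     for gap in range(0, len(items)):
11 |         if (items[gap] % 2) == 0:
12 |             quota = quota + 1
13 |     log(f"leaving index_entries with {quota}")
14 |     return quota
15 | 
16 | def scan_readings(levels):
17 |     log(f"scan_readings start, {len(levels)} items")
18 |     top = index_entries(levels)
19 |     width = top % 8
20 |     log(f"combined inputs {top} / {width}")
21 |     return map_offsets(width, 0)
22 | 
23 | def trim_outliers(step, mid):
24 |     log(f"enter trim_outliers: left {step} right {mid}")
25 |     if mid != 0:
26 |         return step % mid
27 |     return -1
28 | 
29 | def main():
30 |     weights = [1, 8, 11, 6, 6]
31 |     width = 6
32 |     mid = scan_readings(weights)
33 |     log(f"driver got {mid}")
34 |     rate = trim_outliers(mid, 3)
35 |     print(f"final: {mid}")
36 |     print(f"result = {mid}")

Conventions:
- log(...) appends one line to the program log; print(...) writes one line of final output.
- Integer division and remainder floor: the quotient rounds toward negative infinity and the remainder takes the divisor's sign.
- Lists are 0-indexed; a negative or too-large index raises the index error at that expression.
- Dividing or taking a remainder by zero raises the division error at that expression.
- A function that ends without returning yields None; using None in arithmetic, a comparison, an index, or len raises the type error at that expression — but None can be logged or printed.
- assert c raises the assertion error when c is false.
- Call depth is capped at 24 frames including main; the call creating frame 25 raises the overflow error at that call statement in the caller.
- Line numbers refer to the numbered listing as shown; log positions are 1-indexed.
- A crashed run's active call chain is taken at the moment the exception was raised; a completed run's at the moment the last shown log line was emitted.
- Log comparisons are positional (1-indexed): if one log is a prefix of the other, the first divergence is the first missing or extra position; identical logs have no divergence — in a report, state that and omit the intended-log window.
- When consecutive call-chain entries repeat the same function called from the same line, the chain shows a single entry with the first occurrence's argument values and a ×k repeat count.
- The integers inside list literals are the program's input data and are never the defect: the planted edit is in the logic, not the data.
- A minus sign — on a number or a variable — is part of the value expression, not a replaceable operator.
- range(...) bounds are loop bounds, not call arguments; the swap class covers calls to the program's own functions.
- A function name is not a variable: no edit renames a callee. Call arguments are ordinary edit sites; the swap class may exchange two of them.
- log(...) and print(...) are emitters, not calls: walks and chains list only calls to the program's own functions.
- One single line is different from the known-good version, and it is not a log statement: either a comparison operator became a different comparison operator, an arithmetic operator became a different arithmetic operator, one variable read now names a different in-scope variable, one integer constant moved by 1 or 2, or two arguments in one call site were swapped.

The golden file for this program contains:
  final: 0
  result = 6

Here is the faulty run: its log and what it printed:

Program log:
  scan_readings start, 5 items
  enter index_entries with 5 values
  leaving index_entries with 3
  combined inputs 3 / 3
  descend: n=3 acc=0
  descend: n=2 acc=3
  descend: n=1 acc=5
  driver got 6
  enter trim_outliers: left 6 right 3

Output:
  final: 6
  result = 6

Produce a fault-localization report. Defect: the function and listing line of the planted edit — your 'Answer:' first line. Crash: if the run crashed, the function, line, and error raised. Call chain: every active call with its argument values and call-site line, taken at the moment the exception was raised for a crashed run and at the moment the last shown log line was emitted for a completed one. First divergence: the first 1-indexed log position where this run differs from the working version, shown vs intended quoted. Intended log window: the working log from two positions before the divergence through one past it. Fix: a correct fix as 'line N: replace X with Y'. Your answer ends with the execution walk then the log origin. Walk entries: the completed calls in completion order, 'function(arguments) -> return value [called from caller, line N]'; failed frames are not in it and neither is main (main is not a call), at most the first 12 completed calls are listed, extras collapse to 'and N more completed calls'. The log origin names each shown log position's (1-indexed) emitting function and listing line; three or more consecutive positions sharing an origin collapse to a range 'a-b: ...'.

Answer: the defect is in main at line 35.
The tell: The two runs log identically and part ways only at the printed values.
Call chain: main -> trim_outliers(6, 3) (called at line 34).
First divergence: none; the two logs match at every position.
Execution walk:
  index_entries([1, 8, 11, 6, 6]) -> 3  [called from scan_readings, line 18]
  map_offsets(0, 6) -> 6  [called from map_offsets, line 5]
  map_offsets(1, 5) -> 6  [called from map_offsets, line 5]
  map_offsets(2, 3) -> 6  [called from map_offsets, line 5]
  map_offsets(3, 0) -> 6  [called from scan_readings, line 21]
  scan_readings([1, 8, 11, 6, 6]) -> 6  [called from main, line 32]
  trim_outliers(6, 3) -> 0  [called from main, line 34]
Log origin:
  1: from scan_readings, line 17
  2: from index_entries, line 8
  3: from index_entries, line 13
  4: from scan_readings, line 20
  5-7: from map_offsets, line 4
  8: from main, line 33
  9: from trim_outliers, line 24
A correct fix: line 35: replace `mid` with `rate`.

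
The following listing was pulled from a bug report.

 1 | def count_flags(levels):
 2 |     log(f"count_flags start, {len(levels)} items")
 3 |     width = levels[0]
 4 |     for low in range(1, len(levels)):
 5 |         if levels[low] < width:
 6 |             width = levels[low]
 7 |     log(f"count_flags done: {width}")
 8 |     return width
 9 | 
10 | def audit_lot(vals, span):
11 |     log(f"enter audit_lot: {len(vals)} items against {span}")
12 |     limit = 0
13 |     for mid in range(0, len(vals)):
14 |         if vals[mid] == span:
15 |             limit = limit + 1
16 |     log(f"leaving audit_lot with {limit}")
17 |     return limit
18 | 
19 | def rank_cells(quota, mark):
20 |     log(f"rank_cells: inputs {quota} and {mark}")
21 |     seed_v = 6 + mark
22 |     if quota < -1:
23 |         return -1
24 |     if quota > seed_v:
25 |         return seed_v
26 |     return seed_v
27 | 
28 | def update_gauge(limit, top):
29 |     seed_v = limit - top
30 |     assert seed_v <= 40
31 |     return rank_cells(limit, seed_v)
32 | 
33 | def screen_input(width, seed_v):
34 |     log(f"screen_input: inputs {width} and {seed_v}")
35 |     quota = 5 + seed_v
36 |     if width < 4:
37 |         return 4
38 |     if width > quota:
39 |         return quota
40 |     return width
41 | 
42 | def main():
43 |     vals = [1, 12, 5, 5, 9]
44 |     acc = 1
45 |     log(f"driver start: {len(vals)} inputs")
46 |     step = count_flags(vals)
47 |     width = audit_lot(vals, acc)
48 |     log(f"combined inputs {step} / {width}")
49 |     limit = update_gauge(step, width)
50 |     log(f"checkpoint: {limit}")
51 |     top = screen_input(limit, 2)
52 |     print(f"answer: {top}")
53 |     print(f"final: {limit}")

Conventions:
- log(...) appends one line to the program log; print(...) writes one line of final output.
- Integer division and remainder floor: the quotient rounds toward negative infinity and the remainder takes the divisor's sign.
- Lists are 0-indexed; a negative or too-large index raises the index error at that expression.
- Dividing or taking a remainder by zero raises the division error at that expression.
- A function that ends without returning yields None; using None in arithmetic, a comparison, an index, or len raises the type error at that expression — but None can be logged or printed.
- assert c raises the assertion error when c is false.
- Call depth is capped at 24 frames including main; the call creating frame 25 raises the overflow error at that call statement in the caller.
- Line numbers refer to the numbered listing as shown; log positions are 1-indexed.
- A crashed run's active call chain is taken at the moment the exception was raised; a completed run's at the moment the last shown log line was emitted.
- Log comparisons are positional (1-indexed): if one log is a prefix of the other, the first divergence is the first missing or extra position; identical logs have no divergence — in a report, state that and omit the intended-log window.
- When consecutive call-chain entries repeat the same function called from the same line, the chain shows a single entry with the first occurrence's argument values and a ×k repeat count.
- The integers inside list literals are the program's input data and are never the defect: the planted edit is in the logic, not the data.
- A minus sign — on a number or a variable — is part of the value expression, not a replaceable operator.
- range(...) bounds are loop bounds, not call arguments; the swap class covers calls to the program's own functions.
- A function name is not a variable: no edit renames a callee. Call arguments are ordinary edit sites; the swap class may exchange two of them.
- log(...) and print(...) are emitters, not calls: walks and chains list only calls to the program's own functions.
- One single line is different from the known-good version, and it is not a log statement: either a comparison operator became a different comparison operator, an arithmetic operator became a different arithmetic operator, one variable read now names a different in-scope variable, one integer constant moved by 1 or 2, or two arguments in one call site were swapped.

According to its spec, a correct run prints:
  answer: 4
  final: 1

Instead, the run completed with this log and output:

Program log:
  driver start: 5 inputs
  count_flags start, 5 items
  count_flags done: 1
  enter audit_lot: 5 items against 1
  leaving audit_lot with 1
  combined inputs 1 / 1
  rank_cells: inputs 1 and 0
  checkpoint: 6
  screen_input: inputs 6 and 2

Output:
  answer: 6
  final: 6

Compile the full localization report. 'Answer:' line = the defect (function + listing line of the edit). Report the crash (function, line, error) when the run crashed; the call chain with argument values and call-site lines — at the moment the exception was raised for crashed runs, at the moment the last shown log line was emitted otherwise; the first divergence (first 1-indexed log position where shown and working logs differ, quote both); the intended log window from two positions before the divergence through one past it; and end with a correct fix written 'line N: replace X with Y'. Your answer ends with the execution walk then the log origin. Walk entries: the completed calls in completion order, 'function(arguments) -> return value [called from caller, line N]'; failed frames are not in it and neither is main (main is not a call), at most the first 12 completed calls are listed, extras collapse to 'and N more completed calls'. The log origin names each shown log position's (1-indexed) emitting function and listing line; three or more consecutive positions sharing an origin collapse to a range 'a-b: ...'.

Answer: the defect is in rank_cells at line 26.
Key fact: The log first diverges at position 8: the faulty run prints 'checkpoint: 6' where the working version prints 'checkpoint: 1'.
Call chain: main -> screen_input(6, 2) (called at line 51).
First divergence: position 8; shown 'checkpoint: 6' vs intended 'checkpoint: 1'.
Intended log window:
  6: combined inputs 1 / 1
  7: rank_cells: inputs 1 and 0
  8: checkpoint: 1
  9: screen_input: inputs 1 and 2
Execution walk:
  count_flags([1, 12, 5, 5, 9]) -> 1  [called from main, line 46]
  audit_lot([1, 12, 5, 5, 9], 1) -> 1  [called from main, line 47]
  rank_cells(1, 0) -> 6  [called from update_gauge, line 31]
  update_gauge(1, 1) -> 6  [called from main, line 49]
  screen_input(6, 2) -> 6  [called from main, line 51]
Log origins:
  1: logged in main at line 45
  2: logged in count_flags at line 2
  3: logged in count_flags at line 7
  4: logged in audit_lot at line 11
  5: logged in audit_lot at line 16
  6: logged in main at line 48
  7: logged in rank_cells at line 20
  8: logged in main at line 50
  9: logged in screen_input at line 34
A correct fix: line 26: replace `seed_v` with `quota`.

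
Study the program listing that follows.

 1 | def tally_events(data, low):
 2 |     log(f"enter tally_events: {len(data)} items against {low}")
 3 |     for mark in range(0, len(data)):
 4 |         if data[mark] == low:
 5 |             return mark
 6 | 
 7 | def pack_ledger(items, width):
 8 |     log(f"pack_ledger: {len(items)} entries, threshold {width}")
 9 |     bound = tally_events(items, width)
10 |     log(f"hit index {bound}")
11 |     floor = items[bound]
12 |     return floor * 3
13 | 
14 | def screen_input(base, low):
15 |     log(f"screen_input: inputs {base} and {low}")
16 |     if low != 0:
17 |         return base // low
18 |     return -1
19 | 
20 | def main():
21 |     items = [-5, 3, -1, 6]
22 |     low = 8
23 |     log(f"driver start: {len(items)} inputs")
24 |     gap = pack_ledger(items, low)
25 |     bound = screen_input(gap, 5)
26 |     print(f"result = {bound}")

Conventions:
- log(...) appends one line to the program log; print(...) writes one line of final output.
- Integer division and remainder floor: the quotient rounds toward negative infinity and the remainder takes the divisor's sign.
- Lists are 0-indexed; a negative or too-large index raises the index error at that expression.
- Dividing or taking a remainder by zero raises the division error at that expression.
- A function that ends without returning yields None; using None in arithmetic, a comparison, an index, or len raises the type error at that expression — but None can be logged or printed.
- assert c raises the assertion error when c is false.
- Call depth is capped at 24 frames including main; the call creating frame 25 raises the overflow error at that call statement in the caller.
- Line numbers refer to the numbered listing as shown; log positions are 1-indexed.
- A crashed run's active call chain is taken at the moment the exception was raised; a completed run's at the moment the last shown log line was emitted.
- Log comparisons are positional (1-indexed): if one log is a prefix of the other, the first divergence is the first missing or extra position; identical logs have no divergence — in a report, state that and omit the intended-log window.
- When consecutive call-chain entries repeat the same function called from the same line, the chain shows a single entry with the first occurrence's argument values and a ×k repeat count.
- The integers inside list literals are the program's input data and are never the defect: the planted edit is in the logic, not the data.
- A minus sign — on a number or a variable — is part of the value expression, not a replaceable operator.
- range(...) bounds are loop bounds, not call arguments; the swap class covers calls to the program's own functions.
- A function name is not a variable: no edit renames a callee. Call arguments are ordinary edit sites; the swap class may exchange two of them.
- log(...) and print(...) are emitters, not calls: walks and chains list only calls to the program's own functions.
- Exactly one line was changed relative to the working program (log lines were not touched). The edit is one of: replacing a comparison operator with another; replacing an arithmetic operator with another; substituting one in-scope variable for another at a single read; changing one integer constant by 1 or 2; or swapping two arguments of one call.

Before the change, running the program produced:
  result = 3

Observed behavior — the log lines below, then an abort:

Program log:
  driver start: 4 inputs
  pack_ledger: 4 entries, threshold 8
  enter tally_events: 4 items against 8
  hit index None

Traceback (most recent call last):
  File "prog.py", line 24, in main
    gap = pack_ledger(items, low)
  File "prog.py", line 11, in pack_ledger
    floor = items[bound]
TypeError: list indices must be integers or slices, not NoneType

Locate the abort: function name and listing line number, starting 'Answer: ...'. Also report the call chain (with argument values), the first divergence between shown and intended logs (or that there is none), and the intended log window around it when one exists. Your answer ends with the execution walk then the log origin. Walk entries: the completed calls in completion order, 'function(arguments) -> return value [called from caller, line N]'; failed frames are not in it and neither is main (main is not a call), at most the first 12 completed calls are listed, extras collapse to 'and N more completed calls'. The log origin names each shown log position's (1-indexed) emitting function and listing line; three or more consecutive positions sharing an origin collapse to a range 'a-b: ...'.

Answer: the error was raised in pack_ledger, line 11.
Key fact: At log position 2 the runs split — shown 'pack_ledger: 4 entries, threshold 8', but the working version logs 'pack_ledger: 4 entries, threshold 6'.
Call chain: main -> pack_ledger([-5, 3, -1, 6], 8) (called at line 24).
First divergence: at position 2 the run shows 'pack_ledger: 4 entries, threshold 8' where the working version logs 'pack_ledger: 4 entries, threshold 6'.
Intended log window:
  1: driver start: 4 inputs
  2: pack_ledger: 4 entries, threshold 6
  3: enter tally_events: 4 items against 6
Execution walk:
  tally_events([-5, 3, -1, 6], 8) -> None  [called from pack_ledger, line 9]
Origin of each log line:
  1: emitted by main (line 23)
  2: emitted by pack_ledger (line 8)
  3: emitted by tally_events (line 2)
  4: emitted by pack_ledger (line 10)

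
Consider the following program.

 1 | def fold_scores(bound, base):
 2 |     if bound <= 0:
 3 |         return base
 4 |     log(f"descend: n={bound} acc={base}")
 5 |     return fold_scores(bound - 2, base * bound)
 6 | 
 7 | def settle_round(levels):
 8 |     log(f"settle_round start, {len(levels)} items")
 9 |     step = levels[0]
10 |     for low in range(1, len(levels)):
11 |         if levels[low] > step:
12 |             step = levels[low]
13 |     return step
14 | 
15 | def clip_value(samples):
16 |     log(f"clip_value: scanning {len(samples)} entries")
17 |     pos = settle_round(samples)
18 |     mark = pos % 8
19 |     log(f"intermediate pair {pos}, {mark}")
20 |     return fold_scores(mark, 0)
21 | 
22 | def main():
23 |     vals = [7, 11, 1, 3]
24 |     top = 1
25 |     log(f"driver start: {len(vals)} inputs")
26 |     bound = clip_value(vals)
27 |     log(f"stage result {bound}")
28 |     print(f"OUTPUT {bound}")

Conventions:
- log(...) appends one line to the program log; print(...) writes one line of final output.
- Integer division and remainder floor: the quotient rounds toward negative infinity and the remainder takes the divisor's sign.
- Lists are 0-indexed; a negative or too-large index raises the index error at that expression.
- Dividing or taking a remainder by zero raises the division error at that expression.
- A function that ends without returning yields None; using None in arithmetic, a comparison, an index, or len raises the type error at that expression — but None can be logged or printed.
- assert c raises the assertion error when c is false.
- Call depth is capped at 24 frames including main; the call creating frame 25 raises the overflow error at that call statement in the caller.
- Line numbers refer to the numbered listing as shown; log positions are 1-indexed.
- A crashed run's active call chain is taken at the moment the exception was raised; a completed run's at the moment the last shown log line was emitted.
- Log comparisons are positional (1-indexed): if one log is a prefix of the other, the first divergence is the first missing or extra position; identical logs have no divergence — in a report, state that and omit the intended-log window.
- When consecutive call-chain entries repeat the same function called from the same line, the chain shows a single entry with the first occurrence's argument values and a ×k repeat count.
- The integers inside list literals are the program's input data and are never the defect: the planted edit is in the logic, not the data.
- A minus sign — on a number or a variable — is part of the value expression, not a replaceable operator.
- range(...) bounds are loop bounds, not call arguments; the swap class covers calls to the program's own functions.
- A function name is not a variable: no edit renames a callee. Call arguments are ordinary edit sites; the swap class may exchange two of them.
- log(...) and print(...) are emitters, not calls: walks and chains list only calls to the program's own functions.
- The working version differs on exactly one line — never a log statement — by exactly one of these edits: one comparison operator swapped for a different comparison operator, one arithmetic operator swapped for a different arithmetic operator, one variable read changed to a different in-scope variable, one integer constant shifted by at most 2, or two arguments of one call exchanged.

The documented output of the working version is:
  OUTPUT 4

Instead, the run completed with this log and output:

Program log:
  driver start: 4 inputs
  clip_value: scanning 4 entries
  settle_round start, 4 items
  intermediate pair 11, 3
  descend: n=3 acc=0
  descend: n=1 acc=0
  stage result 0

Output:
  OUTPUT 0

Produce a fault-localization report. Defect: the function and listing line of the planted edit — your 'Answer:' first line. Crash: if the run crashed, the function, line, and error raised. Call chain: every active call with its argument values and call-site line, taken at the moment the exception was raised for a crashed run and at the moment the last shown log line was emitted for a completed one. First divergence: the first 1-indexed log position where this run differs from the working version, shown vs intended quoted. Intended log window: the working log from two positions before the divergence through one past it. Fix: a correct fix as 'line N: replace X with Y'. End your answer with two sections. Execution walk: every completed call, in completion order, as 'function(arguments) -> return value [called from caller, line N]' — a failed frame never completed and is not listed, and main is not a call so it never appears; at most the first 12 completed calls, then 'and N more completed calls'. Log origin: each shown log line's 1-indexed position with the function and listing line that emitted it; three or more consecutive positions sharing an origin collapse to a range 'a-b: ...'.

Answer: the defect is in fold_scores at line 5.
Key fact: The earliest visible damage is log position 6 — 'descend: n=1 acc=0' rather than the intended 'descend: n=1 acc=3'.
Call chain: main.
First divergence: position 6 — the shown line 'descend: n=1 acc=0' should read 'descend: n=1 acc=3'.
Intended log window:
  4: intermediate pair 11, 3
  5: descend: n=3 acc=0
  6: descend: n=1 acc=3
  7: stage result 4
Execution walk:
  settle_round([7, 11, 1, 3]) -> 11  [called from clip_value, line 17]
  fold_scores(-1, 0) -> 0  [called from fold_scores, line 5]
  fold_scores(1, 0) -> 0  [called from fold_scores, line 5]
  fold_scores(3, 0) -> 0  [called from clip_value, line 20]
  clip_value([7, 11, 1, 3]) -> 0  [called from main, line 26]
Origin of each log line:
  1: emitted by main (line 25)
  2: emitted by clip_value (line 16)
  3: emitted by settle_round (line 8)
  4: emitted by clip_value (line 19)
  5: emitted by fold_scores (line 4)
  6: emitted by fold_scores (line 4)
  7: emitted by main (line 27)
A correct fix: line 5: replace `*` with `+`.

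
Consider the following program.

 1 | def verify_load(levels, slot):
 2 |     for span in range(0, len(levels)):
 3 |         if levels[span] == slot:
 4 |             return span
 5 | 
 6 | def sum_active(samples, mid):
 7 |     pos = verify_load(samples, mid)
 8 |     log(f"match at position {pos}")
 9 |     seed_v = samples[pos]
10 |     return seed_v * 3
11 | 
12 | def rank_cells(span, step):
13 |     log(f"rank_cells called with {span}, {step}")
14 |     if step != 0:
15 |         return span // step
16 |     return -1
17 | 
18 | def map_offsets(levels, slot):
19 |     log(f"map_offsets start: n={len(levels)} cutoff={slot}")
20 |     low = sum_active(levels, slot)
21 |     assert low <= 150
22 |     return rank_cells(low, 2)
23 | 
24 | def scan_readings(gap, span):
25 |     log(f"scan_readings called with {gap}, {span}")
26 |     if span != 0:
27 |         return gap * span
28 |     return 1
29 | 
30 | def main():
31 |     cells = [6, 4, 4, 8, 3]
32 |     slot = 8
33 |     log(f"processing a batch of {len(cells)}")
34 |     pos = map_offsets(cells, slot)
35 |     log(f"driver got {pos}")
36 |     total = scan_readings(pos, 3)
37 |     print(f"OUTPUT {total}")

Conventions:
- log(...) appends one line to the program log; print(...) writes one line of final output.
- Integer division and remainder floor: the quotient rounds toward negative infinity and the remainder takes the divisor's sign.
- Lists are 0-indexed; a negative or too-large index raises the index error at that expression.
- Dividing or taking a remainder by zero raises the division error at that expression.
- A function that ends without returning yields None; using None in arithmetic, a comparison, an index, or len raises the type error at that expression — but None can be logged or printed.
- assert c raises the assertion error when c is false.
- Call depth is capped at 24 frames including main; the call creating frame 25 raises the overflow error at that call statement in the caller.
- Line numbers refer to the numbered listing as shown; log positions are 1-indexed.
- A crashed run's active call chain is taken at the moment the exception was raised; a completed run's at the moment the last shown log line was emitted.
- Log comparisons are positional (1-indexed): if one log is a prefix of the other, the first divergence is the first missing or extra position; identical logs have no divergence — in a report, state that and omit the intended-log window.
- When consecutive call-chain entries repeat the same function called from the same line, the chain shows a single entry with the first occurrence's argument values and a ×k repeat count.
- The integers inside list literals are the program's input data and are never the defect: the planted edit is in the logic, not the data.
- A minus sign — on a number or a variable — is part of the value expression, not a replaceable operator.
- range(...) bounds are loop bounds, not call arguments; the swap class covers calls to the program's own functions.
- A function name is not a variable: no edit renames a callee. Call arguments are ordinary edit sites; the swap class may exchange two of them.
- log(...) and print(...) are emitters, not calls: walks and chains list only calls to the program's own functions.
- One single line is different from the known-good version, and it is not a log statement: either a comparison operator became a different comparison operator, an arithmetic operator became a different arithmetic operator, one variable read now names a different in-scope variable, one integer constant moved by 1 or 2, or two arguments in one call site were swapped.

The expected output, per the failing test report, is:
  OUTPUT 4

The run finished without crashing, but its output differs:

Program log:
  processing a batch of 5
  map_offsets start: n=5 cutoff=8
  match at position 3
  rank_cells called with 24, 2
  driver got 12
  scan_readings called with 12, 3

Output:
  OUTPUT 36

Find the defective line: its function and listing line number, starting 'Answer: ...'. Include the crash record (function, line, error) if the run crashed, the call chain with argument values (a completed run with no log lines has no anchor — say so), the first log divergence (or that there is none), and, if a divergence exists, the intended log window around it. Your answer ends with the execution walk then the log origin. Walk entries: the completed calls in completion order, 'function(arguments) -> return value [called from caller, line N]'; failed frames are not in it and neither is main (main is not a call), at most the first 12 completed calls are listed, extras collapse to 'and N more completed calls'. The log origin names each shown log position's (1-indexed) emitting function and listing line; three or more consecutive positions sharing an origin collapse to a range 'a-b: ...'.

Answer: the defect is in scan_readings at line 27.
Core observation: Nothing in the log betrays the bug — only the output does.
Call chain: main -> scan_readings(12, 3) (called at line 36).
First divergence: none (the log streams are identical).
Execution walk:
  verify_load([6, 4, 4, 8, 3], 8) -> 3  [called from sum_active, line 7]
  sum_active([6, 4, 4, 8, 3], 8) -> 24  [called from map_offsets, line 20]
  rank_cells(24, 2) -> 12  [called from map_offsets, line 22]
  map_offsets([6, 4, 4, 8, 3], 8) -> 12  [called from main, line 34]
  scan_readings(12, 3) -> 36  [called from main, line 36]
Log origins:
  1: logged in main at line 33
  2: logged in map_offsets at line 19
  3: logged in sum_active at line 8
  4: logged in rank_cells at line 13
  5: logged in main at line 35
  6: logged in scan_readings at line 25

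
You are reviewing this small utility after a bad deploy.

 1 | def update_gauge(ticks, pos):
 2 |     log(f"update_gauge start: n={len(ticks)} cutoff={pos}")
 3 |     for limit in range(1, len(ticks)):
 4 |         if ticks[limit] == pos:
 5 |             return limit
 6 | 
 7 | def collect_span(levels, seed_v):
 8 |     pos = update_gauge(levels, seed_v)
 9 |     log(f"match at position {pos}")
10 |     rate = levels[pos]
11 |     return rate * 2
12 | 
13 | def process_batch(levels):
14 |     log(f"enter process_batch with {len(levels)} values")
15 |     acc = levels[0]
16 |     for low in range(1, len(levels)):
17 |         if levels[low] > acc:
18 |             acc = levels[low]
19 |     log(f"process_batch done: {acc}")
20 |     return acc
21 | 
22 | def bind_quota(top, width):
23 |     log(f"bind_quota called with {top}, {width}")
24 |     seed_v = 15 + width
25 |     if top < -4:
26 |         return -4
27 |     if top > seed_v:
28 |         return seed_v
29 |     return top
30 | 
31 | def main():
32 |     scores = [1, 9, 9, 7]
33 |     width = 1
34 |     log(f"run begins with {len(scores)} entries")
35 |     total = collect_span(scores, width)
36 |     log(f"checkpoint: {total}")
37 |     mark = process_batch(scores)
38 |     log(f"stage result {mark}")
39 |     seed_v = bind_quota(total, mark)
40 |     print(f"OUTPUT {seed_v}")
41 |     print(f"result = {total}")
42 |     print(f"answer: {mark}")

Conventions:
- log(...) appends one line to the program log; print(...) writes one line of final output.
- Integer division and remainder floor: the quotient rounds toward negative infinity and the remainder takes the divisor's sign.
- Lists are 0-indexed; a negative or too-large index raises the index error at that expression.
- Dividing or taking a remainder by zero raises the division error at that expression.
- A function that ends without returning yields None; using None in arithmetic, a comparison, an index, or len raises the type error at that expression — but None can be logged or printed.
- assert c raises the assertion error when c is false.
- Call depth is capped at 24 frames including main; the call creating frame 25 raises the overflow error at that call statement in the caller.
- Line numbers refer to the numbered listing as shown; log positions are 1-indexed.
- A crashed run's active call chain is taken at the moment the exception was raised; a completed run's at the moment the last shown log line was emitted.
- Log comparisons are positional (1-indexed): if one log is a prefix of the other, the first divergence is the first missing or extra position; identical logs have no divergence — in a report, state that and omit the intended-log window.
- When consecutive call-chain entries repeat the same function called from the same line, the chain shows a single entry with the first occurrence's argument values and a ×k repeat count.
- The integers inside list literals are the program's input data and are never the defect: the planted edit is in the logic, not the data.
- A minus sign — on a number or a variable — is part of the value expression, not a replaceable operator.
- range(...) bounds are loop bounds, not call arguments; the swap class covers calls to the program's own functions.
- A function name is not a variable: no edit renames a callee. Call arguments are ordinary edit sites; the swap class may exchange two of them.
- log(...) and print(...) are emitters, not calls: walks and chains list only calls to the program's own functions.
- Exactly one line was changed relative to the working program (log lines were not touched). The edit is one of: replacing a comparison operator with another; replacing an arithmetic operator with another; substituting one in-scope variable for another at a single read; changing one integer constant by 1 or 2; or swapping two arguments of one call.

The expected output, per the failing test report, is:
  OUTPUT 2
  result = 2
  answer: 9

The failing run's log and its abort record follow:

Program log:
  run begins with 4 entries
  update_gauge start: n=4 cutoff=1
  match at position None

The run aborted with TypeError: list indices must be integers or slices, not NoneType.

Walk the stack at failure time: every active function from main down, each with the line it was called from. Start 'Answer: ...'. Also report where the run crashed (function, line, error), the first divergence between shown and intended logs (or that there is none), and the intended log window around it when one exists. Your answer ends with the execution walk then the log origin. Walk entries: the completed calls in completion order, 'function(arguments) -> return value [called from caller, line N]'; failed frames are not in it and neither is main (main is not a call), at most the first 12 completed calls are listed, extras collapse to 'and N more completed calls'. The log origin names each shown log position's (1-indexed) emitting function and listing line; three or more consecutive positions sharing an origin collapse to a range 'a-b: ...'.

Answer: main -> collect_span (called at line 35).
Key fact: At log position 3 the runs split — shown 'match at position None', but the working version logs 'match at position 0'.
Crash: collect_span, line 10, TypeError.
First divergence: position 3 — shown 'match at position None', intended 'match at position 0'.
Intended log window:
  1: run begins with 4 entries
  2: update_gauge start: n=4 cutoff=1
  3: match at position 0
  4: checkpoint: 2
Execution walk:
  update_gauge([1, 9, 9, 7], 1) -> None  [called from collect_span, line 8]
Log origins:
  1: emitted by main (line 34)
  2: emitted by update_gauge (line 2)
  3: emitted by collect_span (line 9)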